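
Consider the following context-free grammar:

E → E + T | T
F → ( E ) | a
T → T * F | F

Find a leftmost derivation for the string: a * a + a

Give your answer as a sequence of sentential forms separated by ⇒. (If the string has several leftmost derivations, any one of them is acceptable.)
Start with E.
Step 1: the leftmost non-terminal is E; apply E → E + T:  E + T
Step 2: the leftmost non-terminal is E; apply E → T:  T + T
Step 3: the leftmost non-terminal is T; apply T → T * F:  T * F + T
Step 4: the leftmost non-terminal is T; apply T → F:  F * F + T
Step 5: the leftmost non-terminal is F; apply F → a:  a * F + T
Step 6: the leftmost non-terminal is F; apply F → a:  a * a + T
Step 7: the leftmost non-terminal is T; apply T → F:  a * a + F
Step 8: the leftmost non-terminal is F; apply F → a:  a * a + a

Final answer: E ⇒ E + T ⇒ T + T ⇒ T * F + T ⇒ F * F + T ⇒ a * F + T ⇒ a * a + T ⇒ a * a + F ⇒ a * a + a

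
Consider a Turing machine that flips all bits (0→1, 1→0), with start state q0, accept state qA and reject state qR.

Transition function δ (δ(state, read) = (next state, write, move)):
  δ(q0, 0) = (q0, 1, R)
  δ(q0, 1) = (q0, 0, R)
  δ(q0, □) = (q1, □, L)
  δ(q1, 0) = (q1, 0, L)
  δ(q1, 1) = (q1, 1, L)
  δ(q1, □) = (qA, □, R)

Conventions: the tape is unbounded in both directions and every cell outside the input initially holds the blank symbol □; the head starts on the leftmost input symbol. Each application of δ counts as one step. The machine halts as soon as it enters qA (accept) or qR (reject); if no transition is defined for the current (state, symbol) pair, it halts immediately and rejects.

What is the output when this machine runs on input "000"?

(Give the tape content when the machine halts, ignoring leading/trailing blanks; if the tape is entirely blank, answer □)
Step 0: [q0]000 (head at position 0)
Step 1: δ(q0, 0) = (q0, 1, R)  ⊢  1[q0]00 (head at position 1)
Step 2: δ(q0, 0) = (q0, 1, R)  ⊢  11[q0]0 (head at position 2)
Step 3: δ(q0, 0) = (q0, 1, R)  ⊢  111[q0]□ (head at position 3)
Step 4: δ(q0, □) = (q1, □, L)  ⊢  11[q1]1□ (head at position 2)
Step 5: δ(q1, 1) = (q1, 1, L)  ⊢  1[q1]11□ (head at position 1)
Step 6: δ(q1, 1) = (q1, 1, L)  ⊢  [q1]111□ (head at position 0)
Step 7: δ(q1, 1) = (q1, 1, L)  ⊢  [q1]□111□ (head at position -1)
Step 8: δ(q1, □) = (qA, □, R)  ⊢  □[qA]111□ (head at position 0)
The machine is in qA, so it halts and accepts.
Tape content when halted (ignoring surrounding blanks): 111

Final answer: Output: 111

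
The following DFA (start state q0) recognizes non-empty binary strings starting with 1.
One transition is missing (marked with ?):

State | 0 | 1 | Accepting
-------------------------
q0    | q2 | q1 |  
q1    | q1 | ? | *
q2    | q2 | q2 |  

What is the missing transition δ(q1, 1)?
q1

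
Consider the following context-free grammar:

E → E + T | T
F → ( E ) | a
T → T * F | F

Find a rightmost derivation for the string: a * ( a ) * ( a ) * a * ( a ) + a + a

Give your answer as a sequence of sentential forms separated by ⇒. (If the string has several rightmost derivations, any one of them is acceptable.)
Start with E.
Step 1: the rightmost non-terminal is E; apply E → E + T:  E + T
Step 2: the rightmost non-terminal is T; apply T → F:  E + F
Step 3: the rightmost non-terminal is F; apply F → a:  E + a
Step 4: the rightmost non-terminal is E; apply E → E + T:  E + T + a
Step 5: the rightmost non-terminal is T; apply T → F:  E + F + a
Step 6: the rightmost non-terminal is F; apply F → a:  E + a + a
Step 7: the rightmost non-terminal is E; apply E → T:  T + a + a
Step 8: the rightmost non-terminal is T; apply T → T * F:  T * F + a + a
Step 9: the rightmost non-terminal is F; apply F → ( E ):  T * ( E ) + a + a
Step 10: the rightmost non-terminal is E; apply E → T:  T * ( T ) + a + a
Step 11: the rightmost non-terminal is T; apply T → F:  T * ( F ) + a + a
Step 12: the rightmost non-terminal is F; apply F → a:  T * ( a ) + a + a
Step 13: the rightmost non-terminal is T; apply T → T * F:  T * F * ( a ) + a + a
Step 14: the rightmost non-terminal is F; apply F → a:  T * a * ( a ) + a + a
Step 15: the rightmost non-terminal is T; apply T → T * F:  T * F * a * ( a ) + a + a
Step 16: the rightmost non-terminal is F; apply F → ( E ):  T * ( E ) * a * ( a ) + a + a
Step 17: the rightmost non-terminal is E; apply E → T:  T * ( T ) * a * ( a ) + a + a
Step 18: the rightmost non-terminal is T; apply T → F:  T * ( F ) * a * ( a ) + a + a
Step 19: the rightmost non-terminal is F; apply F → a:  T * ( a ) * a * ( a ) + a + a
Step 20: the rightmost non-terminal is T; apply T → T * F:  T * F * ( a ) * a * ( a ) + a + a
Step 21: the rightmost non-terminal is F; apply F → ( E ):  T * ( E ) * ( a ) * a * ( a ) + a + a
Step 22: the rightmost non-terminal is E; apply E → T:  T * ( T ) * ( a ) * a * ( a ) + a + a
Step 23: the rightmost non-terminal is T; apply T → F:  T * ( F ) * ( a ) * a * ( a ) + a + a
Step 24: the rightmost non-terminal is F; apply F → a:  T * ( a ) * ( a ) * a * ( a ) + a + a
Step 25: the rightmost non-terminal is T; apply T → F:  F * ( a ) * ( a ) * a * ( a ) + a + a
Step 26: the rightmost non-terminal is F; apply F → a:  a * ( a ) * ( a ) * a * ( a ) + a + a

Final answer: E ⇒ E + T ⇒ E + F ⇒ E + a ⇒ E + T + a ⇒ E + F + a ⇒ E + a + a ⇒ T + a + a ⇒ T * F + a + a ⇒ T * ( E ) + a + a ⇒ T * ( T ) + a + a ⇒ T * ( F ) + a + a ⇒ T * ( a ) + a + a ⇒ T * F * ( a ) + a + a ⇒ T * a * ( a ) + a + a ⇒ T * F * a * ( a ) + a + a ⇒ T * ( E ) * a * ( a ) + a + a ⇒ T * ( T ) * a * ( a ) + a + a ⇒ T * ( F ) * a * ( a ) + a + a ⇒ T * ( a ) * a * ( a ) + a + a ⇒ T * F * ( a ) * a * ( a ) + a + a ⇒ T * ( E ) * ( a ) * a * ( a ) + a + a ⇒ T * ( T ) * ( a ) * a * ( a ) + a + a ⇒ T * ( F ) * ( a ) * a * ( a ) + a + a ⇒ T * ( a ) * ( a ) * a * ( a ) + a + a ⇒ F * ( a ) * ( a ) * a * ( a ) + a + a ⇒ a * ( a ) * ( a ) * a * ( a ) + a + a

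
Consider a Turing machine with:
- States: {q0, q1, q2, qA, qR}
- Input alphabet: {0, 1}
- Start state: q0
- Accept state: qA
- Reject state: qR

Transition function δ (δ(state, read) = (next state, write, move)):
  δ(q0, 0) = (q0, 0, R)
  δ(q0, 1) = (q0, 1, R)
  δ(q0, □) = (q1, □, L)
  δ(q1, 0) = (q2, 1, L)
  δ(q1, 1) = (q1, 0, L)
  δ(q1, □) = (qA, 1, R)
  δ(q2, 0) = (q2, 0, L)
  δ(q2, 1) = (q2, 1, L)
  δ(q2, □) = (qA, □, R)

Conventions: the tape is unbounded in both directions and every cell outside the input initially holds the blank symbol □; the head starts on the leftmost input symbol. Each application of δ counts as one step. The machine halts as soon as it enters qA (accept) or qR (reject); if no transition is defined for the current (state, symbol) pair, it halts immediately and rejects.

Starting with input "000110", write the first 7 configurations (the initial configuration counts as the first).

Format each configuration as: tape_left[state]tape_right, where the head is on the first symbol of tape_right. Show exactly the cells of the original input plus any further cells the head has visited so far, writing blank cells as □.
Step 0: [q0]000110 (head at position 0)
Step 1: δ(q0, 0) = (q0, 0, R)  ⊢  0[q0]00110 (head at position 1)
Step 2: δ(q0, 0) = (q0, 0, R)  ⊢  00[q0]0110 (head at position 2)
Step 3: δ(q0, 0) = (q0, 0, R)  ⊢  000[q0]110 (head at position 3)
Step 4: δ(q0, 1) = (q0, 1, R)  ⊢  0001[q0]10 (head at position 4)
Step 5: δ(q0, 1) = (q0, 1, R)  ⊢  00011[q0]0 (head at position 5)
Step 6: δ(q0, 0) = (q0, 0, R)  ⊢  000110[q0]□ (head at position 6)

Final answer: [q0]000110 ⊢ 0[q0]00110 ⊢ 00[q0]0110 ⊢ 000[q0]110 ⊢ 0001[q0]10 ⊢ 00011[q0]0 ⊢ 000110[q0]□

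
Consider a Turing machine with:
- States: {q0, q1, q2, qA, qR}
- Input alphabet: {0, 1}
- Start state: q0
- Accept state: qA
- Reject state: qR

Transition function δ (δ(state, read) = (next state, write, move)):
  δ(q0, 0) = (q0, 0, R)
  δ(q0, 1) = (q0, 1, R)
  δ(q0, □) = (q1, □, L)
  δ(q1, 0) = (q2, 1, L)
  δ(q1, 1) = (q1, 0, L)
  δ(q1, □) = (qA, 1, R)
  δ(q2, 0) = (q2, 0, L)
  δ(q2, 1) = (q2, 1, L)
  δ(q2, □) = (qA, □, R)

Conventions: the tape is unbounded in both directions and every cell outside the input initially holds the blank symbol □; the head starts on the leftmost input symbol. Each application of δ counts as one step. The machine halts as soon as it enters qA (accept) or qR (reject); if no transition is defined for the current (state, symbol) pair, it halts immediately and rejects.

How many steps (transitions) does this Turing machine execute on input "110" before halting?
Step 0: [q0]110 (head at position 0)
Step 1: δ(q0, 1) = (q0, 1, R)  ⊢  1[q0]10 (head at position 1)
Step 2: δ(q0, 1) = (q0, 1, R)  ⊢  11[q0]0 (head at position 2)
Step 3: δ(q0, 0) = (q0, 0, R)  ⊢  110[q0]□ (head at position 3)
Step 4: δ(q0, □) = (q1, □, L)  ⊢  11[q1]0□ (head at position 2)
Step 5: δ(q1, 0) = (q2, 1, L)  ⊢  1[q2]11□ (head at position 1)
Step 6: δ(q2, 1) = (q2, 1, L)  ⊢  [q2]111□ (head at position 0)
Step 7: δ(q2, 1) = (q2, 1, L)  ⊢  [q2]□111□ (head at position -1)
Step 8: δ(q2, □) = (qA, □, R)  ⊢  □[qA]111□ (head at position 0)
The machine is in qA, so it halts and accepts.
Number of transitions executed: 8.

Final answer: 8 steps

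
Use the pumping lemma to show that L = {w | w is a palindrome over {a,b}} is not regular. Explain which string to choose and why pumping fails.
Language: L = {w | w is a palindrome over {a,b}} (strings that read the same forwards and backwards)
Step 1: Assume for contradiction that L is regular, with pumping length p.
Step 2: Choose s = a^p b a^p. Then s ∈ L (it reads the same forwards and backwards) and |s| ≥ p.
Step 3: Consider any decomposition s = xyz with |xy| ≤ p and |y| > 0. Since |xy| ≤ p and the first p symbols of s are all a's, y = a^k for some k with 1 ≤ k ≤ p.
Step 4: Pumping up (i = 2): xy²z = a^(p+k) b a^p. Its reverse is a^p b a^(p+k) ≠ a^(p+k) b a^p (the single b is no longer in the middle), so xy²z is not a palindrome and xy²z ∉ L.
This contradicts the pumping lemma, so L is not regular.

Final answer: Choose s = a^p b a^p. Since |xy| ≤ p, y = a^k with k ≥ 1. Then xy²z = a^(p+k) b a^p is not a palindrome, so ∉ L.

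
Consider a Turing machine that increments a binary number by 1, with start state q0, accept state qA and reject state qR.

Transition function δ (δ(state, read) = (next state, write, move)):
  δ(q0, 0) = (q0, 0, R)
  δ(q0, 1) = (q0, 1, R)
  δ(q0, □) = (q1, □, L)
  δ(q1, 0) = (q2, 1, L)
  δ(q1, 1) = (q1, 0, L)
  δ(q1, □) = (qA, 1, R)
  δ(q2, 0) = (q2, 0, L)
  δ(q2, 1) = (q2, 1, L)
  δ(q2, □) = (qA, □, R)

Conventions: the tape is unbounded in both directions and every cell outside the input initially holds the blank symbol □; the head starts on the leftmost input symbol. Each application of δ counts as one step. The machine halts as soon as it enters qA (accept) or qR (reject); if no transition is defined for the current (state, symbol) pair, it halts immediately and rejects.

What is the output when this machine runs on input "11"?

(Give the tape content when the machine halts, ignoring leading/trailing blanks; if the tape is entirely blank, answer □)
Step 0: [q0]11 (head at position 0)
Step 1: δ(q0, 1) = (q0, 1, R)  ⊢  1[q0]1 (head at position 1)
Step 2: δ(q0, 1) = (q0, 1, R)  ⊢  11[q0]□ (head at position 2)
Step 3: δ(q0, □) = (q1, □, L)  ⊢  1[q1]1□ (head at position 1)
Step 4: δ(q1, 1) = (q1, 0, L)  ⊢  [q1]10□ (head at position 0)
Step 5: δ(q1, 1) = (q1, 0, L)  ⊢  [q1]□00□ (head at position -1)
Step 6: δ(q1, □) = (qA, 1, R)  ⊢  1[qA]00□ (head at position 0)
The machine is in qA, so it halts and accepts.
Tape content when halted (ignoring surrounding blanks): 100

Final answer: Output: 100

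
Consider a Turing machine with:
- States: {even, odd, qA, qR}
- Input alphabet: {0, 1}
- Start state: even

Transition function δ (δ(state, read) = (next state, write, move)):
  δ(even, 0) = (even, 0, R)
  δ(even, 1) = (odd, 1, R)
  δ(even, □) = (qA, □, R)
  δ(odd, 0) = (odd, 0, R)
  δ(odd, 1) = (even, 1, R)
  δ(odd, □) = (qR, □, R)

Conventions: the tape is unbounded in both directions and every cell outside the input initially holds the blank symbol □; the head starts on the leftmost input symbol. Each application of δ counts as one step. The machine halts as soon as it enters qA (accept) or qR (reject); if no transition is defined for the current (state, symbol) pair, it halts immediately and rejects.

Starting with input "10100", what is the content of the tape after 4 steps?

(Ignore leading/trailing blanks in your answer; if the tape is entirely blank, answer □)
Step 0: [even]10100 (head at position 0)
Step 1: δ(even, 1) = (odd, 1, R)  ⊢  1[odd]0100 (head at position 1)
Step 2: δ(odd, 0) = (odd, 0, R)  ⊢  10[odd]100 (head at position 2)
Step 3: δ(odd, 1) = (even, 1, R)  ⊢  101[even]00 (head at position 3)
Step 4: δ(even, 0) = (even, 0, R)  ⊢  1010[even]0 (head at position 4)
Tape after 4 steps (ignoring surrounding blanks): 10100

Final answer: Tape: 10100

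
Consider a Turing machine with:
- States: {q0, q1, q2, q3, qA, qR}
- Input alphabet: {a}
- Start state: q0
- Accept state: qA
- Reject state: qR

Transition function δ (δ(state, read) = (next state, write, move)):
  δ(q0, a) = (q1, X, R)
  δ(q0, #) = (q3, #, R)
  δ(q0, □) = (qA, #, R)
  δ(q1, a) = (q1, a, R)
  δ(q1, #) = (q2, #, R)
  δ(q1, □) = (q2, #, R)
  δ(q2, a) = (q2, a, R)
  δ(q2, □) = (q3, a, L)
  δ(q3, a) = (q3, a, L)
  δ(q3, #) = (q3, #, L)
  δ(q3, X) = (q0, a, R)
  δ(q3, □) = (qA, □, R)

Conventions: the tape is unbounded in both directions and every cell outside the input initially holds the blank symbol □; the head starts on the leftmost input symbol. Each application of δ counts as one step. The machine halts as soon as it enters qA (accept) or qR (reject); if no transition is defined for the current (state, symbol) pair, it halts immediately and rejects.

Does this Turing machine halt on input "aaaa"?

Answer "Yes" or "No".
Trace (configuration after each step, as tape_left[state]tape_right with head position):
Step 0: [q0]aaaa (head at position 0)
Step 1: X[q1]aaa (head 1)
Step 2: Xa[q1]aa (head 2)
Step 3: Xaa[q1]a (head 3)
Step 4: Xaaa[q1]□ (head 4)
Step 5: Xaaa#[q2]□ (head 5)
Step 6: Xaaa[q3]#a (head 4)
Step 7: Xaa[q3]a#a (head 3)
Step 8: Xa[q3]aa#a (head 2)
Step 9: X[q3]aaa#a (head 1)
Step 10: [q3]Xaaa#a (head 0)
Step 11: a[q0]aaa#a (head 1)
Step 12: aX[q1]aa#a (head 2)
Step 13: aXa[q1]a#a (head 3)
Step 14: aXaa[q1]#a (head 4)
Step 15: aXaa#[q2]a (head 5)
Step 16: aXaa#a[q2]□ (head 6)
Step 17: aXaa#[q3]aa (head 5)
Step 18: aXaa[q3]#aa (head 4)
Step 19: aXa[q3]a#aa (head 3)
Step 20: aX[q3]aa#aa (head 2)
Step 21: a[q3]Xaa#aa (head 1)
Step 22: aa[q0]aa#aa (head 2)
Step 23: aaX[q1]a#aa (head 3)
Step 24: aaXa[q1]#aa (head 4)
Step 25: aaXa#[q2]aa (head 5)
Step 26: aaXa#a[q2]a (head 6)
Step 27: aaXa#aa[q2]□ (head 7)
Step 28: aaXa#a[q3]aa (head 6)
Step 29: aaXa#[q3]aaa (head 5)
Step 30: aaXa[q3]#aaa (head 4)
Step 31: aaX[q3]a#aaa (head 3)
Step 32: aa[q3]Xa#aaa (head 2)
Step 33: aaa[q0]a#aaa (head 3)
Step 34: aaaX[q1]#aaa (head 4)
Step 35: aaaX#[q2]aaa (head 5)
Step 36: aaaX#a[q2]aa (head 6)
Step 37: aaaX#aa[q2]a (head 7)
Step 38: aaaX#aaa[q2]□ (head 8)
Step 39: aaaX#aa[q3]aa (head 7)
Step 40: aaaX#a[q3]aaa (head 6)
Step 41: aaaX#[q3]aaaa (head 5)
Step 42: aaaX[q3]#aaaa (head 4)
Step 43: aaa[q3]X#aaaa (head 3)
Step 44: aaaa[q0]#aaaa (head 4)
Step 45: aaaa#[q3]aaaa (head 5)
Step 46: aaaa[q3]#aaaa (head 4)
Step 47: aaa[q3]a#aaaa (head 3)
Step 48: aa[q3]aa#aaaa (head 2)
Step 49: a[q3]aaa#aaaa (head 1)
Step 50: [q3]aaaa#aaaa (head 0)
Step 51: [q3]□aaaa#aaaa (head -1)
Step 52: □[qA]aaaa#aaaa (head 0)
The machine is in qA, so it halts and accepts.
It halts after 52 steps.

Final answer: Yes - halts after 52 steps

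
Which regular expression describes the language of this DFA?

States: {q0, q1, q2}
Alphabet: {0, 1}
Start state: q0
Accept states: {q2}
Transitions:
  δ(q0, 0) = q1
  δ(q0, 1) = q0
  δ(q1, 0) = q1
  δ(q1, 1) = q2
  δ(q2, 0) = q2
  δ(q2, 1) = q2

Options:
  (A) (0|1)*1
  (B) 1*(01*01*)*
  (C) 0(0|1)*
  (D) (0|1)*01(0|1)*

Testing sample strings against the DFA:
  '101' -> accepted
  '000' -> rejected
  '1011' -> accepted
  '111' -> rejected
Checking each option for a counterexample:
  (A) (0|1)*1: '1' is rejected by the DFA but matches the regex → eliminated
  (B) 1*(01*01*)*: ε is rejected by the DFA but matches the regex → eliminated
  (C) 0(0|1)*: '0' is rejected by the DFA but matches the regex → eliminated
  (D) (0|1)*01(0|1)*: agrees with the DFA on all strings of length ≤ 4
Only (D) (0|1)*01(0|1)* is consistent with the DFA.

Final answer: (D) (0|1)*01(0|1)*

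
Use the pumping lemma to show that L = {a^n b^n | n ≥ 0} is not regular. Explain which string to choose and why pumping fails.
Language: L = {a^n b^n | n ≥ 0} (equal numbers of a's followed by b's)
Step 1: Assume for contradiction that L is regular, with pumping length p.
Step 2: Choose s = a^p b^p. Then s ∈ L (it has p a's followed by p b's) and |s| ≥ p.
Step 3: Consider any decomposition s = xyz with |xy| ≤ p and |y| > 0. Since |xy| ≤ p and the first p symbols of s are all a's, y = a^k for some k with 1 ≤ k ≤ p.
Step 4: Pumping up (i = 2): xy²z = a^(p+k) b^p, which has more a's than b's, so xy²z ∉ L.
This contradicts the pumping lemma, so L is not regular.

Final answer: Choose s = a^p b^p. Since |xy| ≤ p, y = a^k with k ≥ 1. Then xy²z = a^(p+k) b^p ∉ L.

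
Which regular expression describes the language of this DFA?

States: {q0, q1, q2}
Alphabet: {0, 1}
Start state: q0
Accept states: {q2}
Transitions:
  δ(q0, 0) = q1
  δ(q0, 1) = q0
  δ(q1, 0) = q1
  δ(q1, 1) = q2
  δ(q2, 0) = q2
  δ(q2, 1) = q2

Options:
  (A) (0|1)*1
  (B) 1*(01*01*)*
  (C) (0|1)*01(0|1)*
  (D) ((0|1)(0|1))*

Testing sample strings against the DFA:
  '1000' -> rejected
  '10000' -> rejected
  '10' -> rejected
  '10' -> rejected
Checking each option for a counterexample:
  (A) (0|1)*1: '1' is rejected by the DFA but matches the regex → eliminated
  (B) 1*(01*01*)*: ε is rejected by the DFA but matches the regex → eliminated
  (C) (0|1)*01(0|1)*: agrees with the DFA on all strings of length ≤ 4
  (D) ((0|1)(0|1))*: ε is rejected by the DFA but matches the regex → eliminated
Only (C) (0|1)*01(0|1)* is consistent with the DFA.

Final answer: (C) (0|1)*01(0|1)*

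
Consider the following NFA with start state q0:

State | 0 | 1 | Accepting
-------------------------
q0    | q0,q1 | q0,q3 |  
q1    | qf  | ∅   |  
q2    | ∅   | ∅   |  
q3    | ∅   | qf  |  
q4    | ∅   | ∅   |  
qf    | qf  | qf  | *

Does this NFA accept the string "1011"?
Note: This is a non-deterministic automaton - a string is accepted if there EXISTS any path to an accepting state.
Track the set of states the NFA could be in: start {q0}
Read '1': {q0} → {q0, q3}
Read '0': {q0, q3} → {q0, q1}
Read '1': {q0, q1} → {q0, q3}
Read '1': {q0, q3} → {q0, q3, qf}
Final set {q0, q3, qf} contains accepting state(s) {qf} → accepted.

Final answer: Yes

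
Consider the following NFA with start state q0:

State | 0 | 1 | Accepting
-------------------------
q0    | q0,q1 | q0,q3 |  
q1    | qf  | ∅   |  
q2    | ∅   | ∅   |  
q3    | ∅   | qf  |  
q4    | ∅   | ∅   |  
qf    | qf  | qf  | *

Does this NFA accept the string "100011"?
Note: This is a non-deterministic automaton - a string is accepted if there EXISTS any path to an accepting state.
Track the set of states the NFA could be in: start {q0}
Read '1': {q0} → {q0, q3}
Read '0': {q0, q3} → {q0, q1}
Read '0': {q0, q1} → {q0, q1, qf}
Read '0': {q0, q1, qf} → {q0, q1, qf}
Read '1': {q0, q1, qf} → {q0, q3, qf}
Read '1': {q0, q3, qf} → {q0, q3, qf}
Final set {q0, q3, qf} contains accepting state(s) {qf} → accepted.

Final answer: Yes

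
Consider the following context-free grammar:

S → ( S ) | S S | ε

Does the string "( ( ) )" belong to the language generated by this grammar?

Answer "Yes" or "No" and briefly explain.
A derivation exists: S ⇒ ( S ) ⇒ ( ( S ) ) ⇒ ( ( ) ) (using S → ( S ) twice, then S → ε).

Final answer: Yes - a valid derivation exists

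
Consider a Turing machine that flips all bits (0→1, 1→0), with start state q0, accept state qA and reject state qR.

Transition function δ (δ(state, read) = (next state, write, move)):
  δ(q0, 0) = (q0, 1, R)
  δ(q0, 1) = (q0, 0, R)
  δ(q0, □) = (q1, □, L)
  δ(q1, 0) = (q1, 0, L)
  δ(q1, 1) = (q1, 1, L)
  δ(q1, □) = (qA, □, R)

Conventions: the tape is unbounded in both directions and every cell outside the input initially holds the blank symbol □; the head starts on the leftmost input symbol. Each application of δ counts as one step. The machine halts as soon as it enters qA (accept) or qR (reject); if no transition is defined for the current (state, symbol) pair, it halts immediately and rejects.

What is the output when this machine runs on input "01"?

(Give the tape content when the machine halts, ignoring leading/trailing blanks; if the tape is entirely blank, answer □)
Step 0: [q0]01 (head at position 0)
Step 1: δ(q0, 0) = (q0, 1, R)  ⊢  1[q0]1 (head at position 1)
Step 2: δ(q0, 1) = (q0, 0, R)  ⊢  10[q0]□ (head at position 2)
Step 3: δ(q0, □) = (q1, □, L)  ⊢  1[q1]0□ (head at position 1)
Step 4: δ(q1, 0) = (q1, 0, L)  ⊢  [q1]10□ (head at position 0)
Step 5: δ(q1, 1) = (q1, 1, L)  ⊢  [q1]□10□ (head at position -1)
Step 6: δ(q1, □) = (qA, □, R)  ⊢  □[qA]10□ (head at position 0)
The machine is in qA, so it halts and accepts.
Tape content when halted (ignoring surrounding blanks): 10

Final answer: Output: 10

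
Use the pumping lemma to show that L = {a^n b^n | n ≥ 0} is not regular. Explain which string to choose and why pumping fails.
Language: L = {a^n b^n | n ≥ 0} (equal numbers of a's followed by b's)
Step 1: Assume for contradiction that L is regular, with pumping length p.
Step 2: Choose s = a^p b^p. Then s ∈ L (it has p a's followed by p b's) and |s| ≥ p.
Step 3: Consider any decomposition s = xyz with |xy| ≤ p and |y| > 0. Since |xy| ≤ p and the first p symbols of s are all a's, y = a^k for some k with 1 ≤ k ≤ p.
Step 4: Pumping up (i = 2): xy²z = a^(p+k) b^p, which has more a's than b's, so xy²z ∉ L.
This contradicts the pumping lemma, so L is not regular.

Final answer: Choose s = a^p b^p. Since |xy| ≤ p, y = a^k with k ≥ 1. Then xy²z = a^(p+k) b^p ∉ L.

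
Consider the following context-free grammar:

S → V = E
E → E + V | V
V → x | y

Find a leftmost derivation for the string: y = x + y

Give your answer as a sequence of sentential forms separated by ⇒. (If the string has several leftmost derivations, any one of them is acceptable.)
Start with S.
Step 1: the leftmost non-terminal is S; apply S → V = E:  V = E
Step 2: the leftmost non-terminal is V; apply V → y:  y = E
Step 3: the leftmost non-terminal is E; apply E → E + V:  y = E + V
Step 4: the leftmost non-terminal is E; apply E → V:  y = V + V
Step 5: the leftmost non-terminal is V; apply V → x:  y = x + V
Step 6: the leftmost non-terminal is V; apply V → y:  y = x + y

Final answer: S ⇒ V = E ⇒ y = E ⇒ y = E + V ⇒ y = V + V ⇒ y = x + V ⇒ y = x + y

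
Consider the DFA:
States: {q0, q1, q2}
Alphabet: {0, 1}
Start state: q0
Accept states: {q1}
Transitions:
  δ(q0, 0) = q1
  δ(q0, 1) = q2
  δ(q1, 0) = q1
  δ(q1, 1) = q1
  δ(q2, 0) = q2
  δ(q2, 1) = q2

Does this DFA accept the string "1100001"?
Processing string "1100001":
  q0 --1--> q2
  q2 --1--> q2
  q2 --0--> q2
  q2 --0--> q2
  q2 --0--> q2
  q2 --0--> q2
  q2 --1--> q2
Final state: q2
Accept states: {q1}
q2 is not an accept state, so the string is rejected.

Final answer: No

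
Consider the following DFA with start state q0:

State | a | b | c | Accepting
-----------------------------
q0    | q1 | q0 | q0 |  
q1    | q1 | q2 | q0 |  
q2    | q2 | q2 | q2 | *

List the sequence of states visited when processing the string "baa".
q0 → q0 → q1 → q1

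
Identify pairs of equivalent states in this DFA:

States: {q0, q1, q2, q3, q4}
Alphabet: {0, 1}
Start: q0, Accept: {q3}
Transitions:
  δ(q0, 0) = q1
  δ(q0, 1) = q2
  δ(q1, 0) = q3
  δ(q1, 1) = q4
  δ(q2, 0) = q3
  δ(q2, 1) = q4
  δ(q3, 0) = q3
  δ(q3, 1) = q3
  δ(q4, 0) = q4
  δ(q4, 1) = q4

Using the table-filling algorithm:
Round 0 – mark pairs where exactly one state is accepting: (q0,q3), (q1,q3), (q2,q3), (q3,q4)
Round 1 – newly marked: (q0,q1) [on 0: q1 vs q3, already marked]; (q0,q2) [on 0: q1 vs q3, already marked]; (q1,q4) [on 0: q3 vs q4, already marked]; (q2,q4) [on 0: q3 vs q4, already marked]
Round 2 – newly marked: (q0,q4) [on 0: q1 vs q4, already marked]
No further pairs can be marked.
(q1, q2) unmarked: δ(q1,0)=q3, δ(q2,0)=q3; δ(q1,1)=q4, δ(q2,1)=q4 → equivalent
Equivalent pairs: (q1, q2)

Final answer: Equivalent pairs: (q1, q2)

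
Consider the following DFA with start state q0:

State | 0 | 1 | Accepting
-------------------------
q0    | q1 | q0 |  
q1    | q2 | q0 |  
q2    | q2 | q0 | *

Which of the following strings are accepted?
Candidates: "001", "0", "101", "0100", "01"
"001": q0 → q1 → q2 → q0; q0 is not accepting → rejected
"0": q0 → q1; q1 is not accepting → rejected
"101": q0 → q0 → q1 → q0; q0 is not accepting → rejected
"0100": q0 → q1 → q0 → q1 → q2; q2 is accepting → accepted
"01": q0 → q1 → q0; q0 is not accepting → rejected

Final answer: "0100"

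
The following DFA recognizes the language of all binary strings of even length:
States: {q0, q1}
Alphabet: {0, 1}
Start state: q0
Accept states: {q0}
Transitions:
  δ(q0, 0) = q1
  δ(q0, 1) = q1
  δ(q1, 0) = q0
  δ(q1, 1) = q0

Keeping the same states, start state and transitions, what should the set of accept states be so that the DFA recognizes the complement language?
The DFA is complete (every state has a transition on every symbol), so the complement
is recognized by the same DFA with accepting and non-accepting states swapped.
Original accept states: {q0}
Complement accept states = All states - Original accept states
= {q0, q1} - {q0}
= {q1}
Complement language: strings of ODD length

Final answer: {q1}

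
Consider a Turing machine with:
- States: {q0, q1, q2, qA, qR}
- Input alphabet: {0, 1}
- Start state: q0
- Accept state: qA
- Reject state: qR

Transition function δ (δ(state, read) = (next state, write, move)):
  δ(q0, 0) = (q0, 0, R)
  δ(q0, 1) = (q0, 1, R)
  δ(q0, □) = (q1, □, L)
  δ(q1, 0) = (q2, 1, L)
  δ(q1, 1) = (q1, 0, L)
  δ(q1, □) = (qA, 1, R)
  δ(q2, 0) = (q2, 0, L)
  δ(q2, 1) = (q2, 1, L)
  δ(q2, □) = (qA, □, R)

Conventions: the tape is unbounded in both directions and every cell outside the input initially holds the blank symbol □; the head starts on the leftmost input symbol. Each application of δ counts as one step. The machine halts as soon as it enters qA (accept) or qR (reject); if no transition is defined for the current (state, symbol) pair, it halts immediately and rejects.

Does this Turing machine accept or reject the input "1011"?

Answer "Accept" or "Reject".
Step 0: [q0]1011 (head at position 0)
Step 1: δ(q0, 1) = (q0, 1, R)  ⊢  1[q0]011 (head at position 1)
Step 2: δ(q0, 0) = (q0, 0, R)  ⊢  10[q0]11 (head at position 2)
Step 3: δ(q0, 1) = (q0, 1, R)  ⊢  101[q0]1 (head at position 3)
Step 4: δ(q0, 1) = (q0, 1, R)  ⊢  1011[q0]□ (head at position 4)
Step 5: δ(q0, □) = (q1, □, L)  ⊢  101[q1]1□ (head at position 3)
Step 6: δ(q1, 1) = (q1, 0, L)  ⊢  10[q1]10□ (head at position 2)
Step 7: δ(q1, 1) = (q1, 0, L)  ⊢  1[q1]000□ (head at position 1)
Step 8: δ(q1, 0) = (q2, 1, L)  ⊢  [q2]1100□ (head at position 0)
Step 9: δ(q2, 1) = (q2, 1, L)  ⊢  [q2]□1100□ (head at position -1)
Step 10: δ(q2, □) = (qA, □, R)  ⊢  □[qA]1100□ (head at position 0)
The machine is in qA, so it halts and accepts.

Final answer: Accept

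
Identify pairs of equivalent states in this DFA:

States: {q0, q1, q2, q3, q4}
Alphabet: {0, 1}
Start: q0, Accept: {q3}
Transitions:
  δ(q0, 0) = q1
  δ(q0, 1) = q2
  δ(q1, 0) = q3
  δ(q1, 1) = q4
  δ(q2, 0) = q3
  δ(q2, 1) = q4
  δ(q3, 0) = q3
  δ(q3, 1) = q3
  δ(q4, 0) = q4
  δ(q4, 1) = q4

Using the table-filling algorithm:
Round 0 – mark pairs where exactly one state is accepting: (q0,q3), (q1,q3), (q2,q3), (q3,q4)
Round 1 – newly marked: (q0,q1) [on 0: q1 vs q3, already marked]; (q0,q2) [on 0: q1 vs q3, already marked]; (q1,q4) [on 0: q3 vs q4, already marked]; (q2,q4) [on 0: q3 vs q4, already marked]
Round 2 – newly marked: (q0,q4) [on 0: q1 vs q4, already marked]
No further pairs can be marked.
(q1, q2) unmarked: δ(q1,0)=q3, δ(q2,0)=q3; δ(q1,1)=q4, δ(q2,1)=q4 → equivalent
Equivalent pairs: (q1, q2)

Final answer: Equivalent pairs: (q1, q2)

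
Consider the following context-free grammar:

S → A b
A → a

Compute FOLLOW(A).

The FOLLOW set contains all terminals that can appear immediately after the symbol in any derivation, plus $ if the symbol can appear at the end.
A occurs only in S → A b, where it is immediately followed by the terminal b. So FOLLOW(A) = {b}.

Final answer: {b}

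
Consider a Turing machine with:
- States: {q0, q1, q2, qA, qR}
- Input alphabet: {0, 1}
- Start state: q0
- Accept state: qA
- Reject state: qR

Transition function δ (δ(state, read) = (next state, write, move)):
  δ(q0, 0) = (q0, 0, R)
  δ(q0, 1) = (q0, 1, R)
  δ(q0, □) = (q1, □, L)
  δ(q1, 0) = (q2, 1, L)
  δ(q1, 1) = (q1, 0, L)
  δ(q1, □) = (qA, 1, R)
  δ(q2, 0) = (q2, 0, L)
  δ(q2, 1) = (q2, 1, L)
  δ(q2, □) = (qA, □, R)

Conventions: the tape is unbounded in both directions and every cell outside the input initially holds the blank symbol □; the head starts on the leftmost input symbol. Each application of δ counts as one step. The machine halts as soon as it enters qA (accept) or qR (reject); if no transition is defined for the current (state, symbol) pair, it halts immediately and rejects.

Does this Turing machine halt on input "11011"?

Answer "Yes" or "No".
Step 0: [q0]11011 (head at position 0)
Step 1: δ(q0, 1) = (q0, 1, R)  ⊢  1[q0]1011 (head at position 1)
Step 2: δ(q0, 1) = (q0, 1, R)  ⊢  11[q0]011 (head at position 2)
Step 3: δ(q0, 0) = (q0, 0, R)  ⊢  110[q0]11 (head at position 3)
Step 4: δ(q0, 1) = (q0, 1, R)  ⊢  1101[q0]1 (head at position 4)
Step 5: δ(q0, 1) = (q0, 1, R)  ⊢  11011[q0]□ (head at position 5)
Step 6: δ(q0, □) = (q1, □, L)  ⊢  1101[q1]1□ (head at position 4)
Step 7: δ(q1, 1) = (q1, 0, L)  ⊢  110[q1]10□ (head at position 3)
Step 8: δ(q1, 1) = (q1, 0, L)  ⊢  11[q1]000□ (head at position 2)
Step 9: δ(q1, 0) = (q2, 1, L)  ⊢  1[q2]1100□ (head at position 1)
Step 10: δ(q2, 1) = (q2, 1, L)  ⊢  [q2]11100□ (head at position 0)
Step 11: δ(q2, 1) = (q2, 1, L)  ⊢  [q2]□11100□ (head at position -1)
Step 12: δ(q2, □) = (qA, □, R)  ⊢  □[qA]11100□ (head at position 0)
The machine is in qA, so it halts and accepts.
It halts after 12 steps.

Final answer: Yes - halts after 12 steps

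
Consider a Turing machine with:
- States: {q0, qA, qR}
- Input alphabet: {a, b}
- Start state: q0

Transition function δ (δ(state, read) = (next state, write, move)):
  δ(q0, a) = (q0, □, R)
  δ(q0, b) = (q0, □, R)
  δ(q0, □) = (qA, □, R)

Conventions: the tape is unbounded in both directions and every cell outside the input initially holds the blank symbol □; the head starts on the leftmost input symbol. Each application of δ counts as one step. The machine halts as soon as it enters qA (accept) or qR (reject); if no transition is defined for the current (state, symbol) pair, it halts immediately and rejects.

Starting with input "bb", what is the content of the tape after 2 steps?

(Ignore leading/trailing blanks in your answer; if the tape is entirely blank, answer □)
Step 0: [q0]bb (head at position 0)
Step 1: δ(q0, b) = (q0, □, R)  ⊢  □[q0]b (head at position 1)
Step 2: δ(q0, b) = (q0, □, R)  ⊢  □□[q0]□ (head at position 2)
Tape after 2 steps (ignoring surrounding blanks): □

Final answer: Tape: □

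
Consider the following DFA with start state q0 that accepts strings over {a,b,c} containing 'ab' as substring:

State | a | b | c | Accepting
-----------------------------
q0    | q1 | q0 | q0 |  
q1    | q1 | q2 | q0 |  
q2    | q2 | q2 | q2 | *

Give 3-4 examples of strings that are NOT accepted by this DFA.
Any strings that end in a non-accepting state work; for example:
"ccc": q0 → q0 → q0 → q0; q0 is not accepting → rejected
"aaac": q0 → q1 → q1 → q1 → q0; q0 is not accepting → rejected
"bbca": q0 → q0 → q0 → q0 → q1; q1 is not accepting → rejected
"cacb": q0 → q0 → q1 → q0 → q0; q0 is not accepting → rejected

Final answer: "ccc", "aaac", "bbca", "cacb"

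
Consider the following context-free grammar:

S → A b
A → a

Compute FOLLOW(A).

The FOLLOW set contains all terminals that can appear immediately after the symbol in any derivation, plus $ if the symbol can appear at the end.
A occurs only in S → A b, where it is immediately followed by the terminal b. So FOLLOW(A) = {b}.

Final answer: {b}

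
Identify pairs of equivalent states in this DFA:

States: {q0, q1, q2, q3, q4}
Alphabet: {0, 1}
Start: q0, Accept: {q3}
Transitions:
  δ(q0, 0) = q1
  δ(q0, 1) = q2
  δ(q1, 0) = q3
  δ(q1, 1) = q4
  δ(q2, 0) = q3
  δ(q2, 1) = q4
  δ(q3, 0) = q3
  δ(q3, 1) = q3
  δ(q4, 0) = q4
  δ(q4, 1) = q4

Using the table-filling algorithm:
Round 0 – mark pairs where exactly one state is accepting: (q0,q3), (q1,q3), (q2,q3), (q3,q4)
Round 1 – newly marked: (q0,q1) [on 0: q1 vs q3, already marked]; (q0,q2) [on 0: q1 vs q3, already marked]; (q1,q4) [on 0: q3 vs q4, already marked]; (q2,q4) [on 0: q3 vs q4, already marked]
Round 2 – newly marked: (q0,q4) [on 0: q1 vs q4, already marked]
No further pairs can be marked.
(q1, q2) unmarked: δ(q1,0)=q3, δ(q2,0)=q3; δ(q1,1)=q4, δ(q2,1)=q4 → equivalent
Equivalent pairs: (q1, q2)

Final answer: Equivalent pairs: (q1, q2)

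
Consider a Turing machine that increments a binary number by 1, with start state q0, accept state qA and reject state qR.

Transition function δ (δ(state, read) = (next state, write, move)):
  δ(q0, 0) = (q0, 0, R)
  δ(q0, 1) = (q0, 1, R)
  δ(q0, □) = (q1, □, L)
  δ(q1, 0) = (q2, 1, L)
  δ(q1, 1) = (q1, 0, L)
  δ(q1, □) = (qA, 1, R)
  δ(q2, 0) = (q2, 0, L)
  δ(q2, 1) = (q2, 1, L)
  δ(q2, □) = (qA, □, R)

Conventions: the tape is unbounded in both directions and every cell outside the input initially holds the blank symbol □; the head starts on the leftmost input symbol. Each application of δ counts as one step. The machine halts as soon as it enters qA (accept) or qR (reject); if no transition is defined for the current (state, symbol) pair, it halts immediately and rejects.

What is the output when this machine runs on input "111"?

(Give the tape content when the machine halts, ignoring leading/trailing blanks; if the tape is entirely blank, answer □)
Step 0: [q0]111 (head at position 0)
Step 1: δ(q0, 1) = (q0, 1, R)  ⊢  1[q0]11 (head at position 1)
Step 2: δ(q0, 1) = (q0, 1, R)  ⊢  11[q0]1 (head at position 2)
Step 3: δ(q0, 1) = (q0, 1, R)  ⊢  111[q0]□ (head at position 3)
Step 4: δ(q0, □) = (q1, □, L)  ⊢  11[q1]1□ (head at position 2)
Step 5: δ(q1, 1) = (q1, 0, L)  ⊢  1[q1]10□ (head at position 1)
Step 6: δ(q1, 1) = (q1, 0, L)  ⊢  [q1]100□ (head at position 0)
Step 7: δ(q1, 1) = (q1, 0, L)  ⊢  [q1]□000□ (head at position -1)
Step 8: δ(q1, □) = (qA, 1, R)  ⊢  1[qA]000□ (head at position 0)
The machine is in qA, so it halts and accepts.
Tape content when halted (ignoring surrounding blanks): 1000

Final answer: Output: 1000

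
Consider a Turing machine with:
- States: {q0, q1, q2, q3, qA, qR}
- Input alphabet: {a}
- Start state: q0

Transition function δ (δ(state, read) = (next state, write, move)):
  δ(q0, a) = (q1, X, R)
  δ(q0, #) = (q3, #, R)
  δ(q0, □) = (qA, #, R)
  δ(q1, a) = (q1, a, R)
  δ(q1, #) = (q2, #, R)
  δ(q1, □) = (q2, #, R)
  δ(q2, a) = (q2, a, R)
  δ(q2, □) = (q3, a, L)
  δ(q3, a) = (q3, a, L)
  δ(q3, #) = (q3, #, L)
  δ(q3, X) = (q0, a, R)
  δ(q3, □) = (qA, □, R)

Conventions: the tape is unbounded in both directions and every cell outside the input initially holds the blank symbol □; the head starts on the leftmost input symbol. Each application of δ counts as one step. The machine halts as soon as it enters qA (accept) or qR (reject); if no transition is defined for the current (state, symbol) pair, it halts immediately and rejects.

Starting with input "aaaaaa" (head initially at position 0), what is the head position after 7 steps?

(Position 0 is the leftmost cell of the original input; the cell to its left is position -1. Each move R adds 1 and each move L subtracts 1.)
Step 0: [q0]aaaaaa (head at position 0)
Step 1: δ(q0, a) = (q1, X, R)  ⊢  X[q1]aaaaa (head at position 1)
Step 2: δ(q1, a) = (q1, a, R)  ⊢  Xa[q1]aaaa (head at position 2)
Step 3: δ(q1, a) = (q1, a, R)  ⊢  Xaa[q1]aaa (head at position 3)
Step 4: δ(q1, a) = (q1, a, R)  ⊢  Xaaa[q1]aa (head at position 4)
Step 5: δ(q1, a) = (q1, a, R)  ⊢  Xaaaa[q1]a (head at position 5)
Step 6: δ(q1, a) = (q1, a, R)  ⊢  Xaaaaa[q1]□ (head at position 6)
Step 7: δ(q1, □) = (q2, #, R)  ⊢  Xaaaaa#[q2]□ (head at position 7)
Head position after 7 steps: 7

Final answer: Position 7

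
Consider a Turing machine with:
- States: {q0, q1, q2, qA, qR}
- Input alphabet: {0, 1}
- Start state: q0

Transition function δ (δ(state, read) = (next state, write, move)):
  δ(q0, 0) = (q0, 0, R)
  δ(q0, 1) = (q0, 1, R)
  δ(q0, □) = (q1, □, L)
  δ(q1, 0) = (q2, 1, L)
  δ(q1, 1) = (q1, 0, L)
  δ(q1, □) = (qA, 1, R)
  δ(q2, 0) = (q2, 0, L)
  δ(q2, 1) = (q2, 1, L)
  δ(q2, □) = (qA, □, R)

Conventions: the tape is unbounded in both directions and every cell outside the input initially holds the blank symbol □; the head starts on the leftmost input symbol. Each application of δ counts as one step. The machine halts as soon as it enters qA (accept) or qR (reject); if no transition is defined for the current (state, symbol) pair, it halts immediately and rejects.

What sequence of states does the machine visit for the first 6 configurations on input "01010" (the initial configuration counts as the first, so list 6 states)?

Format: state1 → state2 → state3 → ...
Step 0: [q0]01010 (head at position 0)
Step 1: δ(q0, 0) = (q0, 0, R)  ⊢  0[q0]1010 (head at position 1)
Step 2: δ(q0, 1) = (q0, 1, R)  ⊢  01[q0]010 (head at position 2)
Step 3: δ(q0, 0) = (q0, 0, R)  ⊢  010[q0]10 (head at position 3)
Step 4: δ(q0, 1) = (q0, 1, R)  ⊢  0101[q0]0 (head at position 4)
Step 5: δ(q0, 0) = (q0, 0, R)  ⊢  01010[q0]□ (head at position 5)
Reading off the states of these 6 configurations: q0 → q0 → q0 → q0 → q0 → q0

Final answer: q0 → q0 → q0 → q0 → q0 → q0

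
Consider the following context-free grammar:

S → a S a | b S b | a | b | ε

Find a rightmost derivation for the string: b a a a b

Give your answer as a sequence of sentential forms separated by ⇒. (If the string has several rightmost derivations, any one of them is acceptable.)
Start with S.
Step 1: the rightmost non-terminal is S; apply S → b S b:  b S b
Step 2: the rightmost non-terminal is S; apply S → a S a:  b a S a b
Step 3: the rightmost non-terminal is S; apply S → a:  b a a a b

Final answer: S ⇒ b S b ⇒ b a S a b ⇒ b a a a b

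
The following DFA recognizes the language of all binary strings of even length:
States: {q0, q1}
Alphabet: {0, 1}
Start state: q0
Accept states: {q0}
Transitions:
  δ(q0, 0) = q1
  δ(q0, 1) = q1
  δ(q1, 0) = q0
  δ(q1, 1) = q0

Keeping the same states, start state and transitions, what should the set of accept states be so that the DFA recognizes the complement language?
The DFA is complete (every state has a transition on every symbol), so the complement
is recognized by the same DFA with accepting and non-accepting states swapped.
Original accept states: {q0}
Complement accept states = All states - Original accept states
= {q0, q1} - {q0}
= {q1}
Complement language: strings of ODD length

Final answer: {q1}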